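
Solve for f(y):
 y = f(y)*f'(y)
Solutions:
 f(y) = -sqrt(C1 + y^2)
 f(y) = sqrt(C1 + y^2)


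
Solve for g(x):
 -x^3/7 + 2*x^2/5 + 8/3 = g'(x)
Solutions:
 g(x) = C1 - x^4/28 + 2*x^3/15 + 8*x/3


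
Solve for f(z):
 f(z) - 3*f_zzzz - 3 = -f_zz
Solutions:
 f(z) = C1*exp(-sqrt(6)*z*sqrt(1 + sqrt(13))/6) + C2*exp(sqrt(6)*z*sqrt(1 + sqrt(13))/6) + C3*sin(sqrt(6)*z*sqrt(-1 + sqrt(13))/6) + C4*cos(sqrt(6)*z*sqrt(-1 + sqrt(13))/6) + 3


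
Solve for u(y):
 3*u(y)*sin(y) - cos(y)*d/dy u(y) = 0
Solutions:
 u(y) = C1/cos(y)^3


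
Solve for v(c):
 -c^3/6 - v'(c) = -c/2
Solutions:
 v(c) = C1 - c^4/24 + c^2/4


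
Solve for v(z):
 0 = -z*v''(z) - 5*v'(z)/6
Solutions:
 v(z) = C1 + C2*z^(1/6)


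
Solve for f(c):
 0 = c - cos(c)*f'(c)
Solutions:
 f(c) = C1 + Integral(c/cos(c), c)


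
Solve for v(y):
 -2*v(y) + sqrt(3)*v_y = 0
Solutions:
 v(y) = C1*exp(2*sqrt(3)*y/3)


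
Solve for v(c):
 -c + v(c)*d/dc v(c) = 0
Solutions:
 v(c) = -sqrt(C1 + c^2)
 v(c) = sqrt(C1 + c^2)


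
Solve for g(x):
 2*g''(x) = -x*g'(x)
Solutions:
 g(x) = C1 + C2*erf(x/2)


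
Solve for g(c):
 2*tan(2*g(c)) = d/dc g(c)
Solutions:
 g(c) = -asin(C1*exp(4*c))/2 + pi/2
 g(c) = asin(C1*exp(4*c))/2


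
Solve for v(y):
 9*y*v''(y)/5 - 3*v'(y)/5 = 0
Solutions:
 v(y) = C1 + C2*y^(4/3)


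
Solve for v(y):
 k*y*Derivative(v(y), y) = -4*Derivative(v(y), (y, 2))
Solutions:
 v(y) = Piecewise((-sqrt(2)*sqrt(pi)*C1*erf(sqrt(2)*sqrt(k)*y/4)/sqrt(k) - C2, (k > 0) | (k < 0)), (-C1*y - C2, True))


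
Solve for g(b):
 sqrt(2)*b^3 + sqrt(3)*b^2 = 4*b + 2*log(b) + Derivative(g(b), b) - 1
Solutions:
 g(b) = C1 + sqrt(2)*b^4/4 + sqrt(3)*b^3/3 - 2*b^2 - 2*b*log(b) + 3*b


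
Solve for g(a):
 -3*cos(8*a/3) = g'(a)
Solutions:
 g(a) = C1 - 9*sin(8*a/3)/8


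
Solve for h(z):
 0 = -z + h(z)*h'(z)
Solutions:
 h(z) = -sqrt(C1 + z^2)
 h(z) = sqrt(C1 + z^2)


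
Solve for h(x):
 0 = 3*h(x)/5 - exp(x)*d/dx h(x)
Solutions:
 h(x) = C1*exp(-3*exp(-x)/5)


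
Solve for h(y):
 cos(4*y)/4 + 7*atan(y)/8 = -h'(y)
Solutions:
 h(y) = C1 - 7*y*atan(y)/8 + 7*log(y^2 + 1)/16 - sin(4*y)/16


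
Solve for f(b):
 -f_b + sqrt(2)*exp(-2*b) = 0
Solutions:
 f(b) = C1 - sqrt(2)*exp(-2*b)/2


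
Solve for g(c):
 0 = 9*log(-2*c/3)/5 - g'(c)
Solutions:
 g(c) = C1 + 9*c*log(-c)/5 + 9*c*(-log(3) - 1 + log(2))/5


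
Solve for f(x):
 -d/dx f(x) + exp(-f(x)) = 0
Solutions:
 f(x) = log(C1 + x)


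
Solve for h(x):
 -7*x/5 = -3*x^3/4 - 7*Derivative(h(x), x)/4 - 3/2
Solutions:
 h(x) = C1 - 3*x^4/28 + 2*x^2/5 - 6*x/7


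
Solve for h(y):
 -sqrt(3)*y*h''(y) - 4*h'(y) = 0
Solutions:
 h(y) = C1 + C2*y^(1 - 4*sqrt(3)/3)


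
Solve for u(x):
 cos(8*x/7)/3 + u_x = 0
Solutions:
 u(x) = C1 - 7*sin(8*x/7)/24


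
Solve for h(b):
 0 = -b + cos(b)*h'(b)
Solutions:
 h(b) = C1 + Integral(b/cos(b), b)


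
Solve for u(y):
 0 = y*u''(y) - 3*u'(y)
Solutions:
 u(y) = C1 + C2*y^4


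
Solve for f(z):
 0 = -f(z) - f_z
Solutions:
 f(z) = C1*exp(-z)


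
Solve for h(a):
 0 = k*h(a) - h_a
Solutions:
 h(a) = C1*exp(a*k)


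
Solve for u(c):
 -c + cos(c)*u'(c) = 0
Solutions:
 u(c) = C1 + Integral(c/cos(c), c)


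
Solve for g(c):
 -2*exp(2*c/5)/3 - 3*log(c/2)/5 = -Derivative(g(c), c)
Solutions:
 g(c) = C1 + 3*c*log(c)/5 + 3*c*(-1 - log(2))/5 + 5*exp(2*c/5)/3


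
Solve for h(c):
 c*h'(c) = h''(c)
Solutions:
 h(c) = C1 + C2*erfi(sqrt(2)*c/2)


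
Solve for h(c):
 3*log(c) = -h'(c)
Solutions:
 h(c) = C1 - 3*c*log(c) + 3*c


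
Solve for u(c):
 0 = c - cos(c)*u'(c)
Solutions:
 u(c) = C1 + Integral(c/cos(c), c)


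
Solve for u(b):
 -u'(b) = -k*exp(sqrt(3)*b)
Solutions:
 u(b) = C1 + sqrt(3)*k*exp(sqrt(3)*b)/3


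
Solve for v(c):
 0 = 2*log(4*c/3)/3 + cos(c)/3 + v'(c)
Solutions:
 v(c) = C1 - 2*c*log(c)/3 - 2*c*log(2) + 2*c/3 + 2*c*log(6)/3 - sin(c)/3


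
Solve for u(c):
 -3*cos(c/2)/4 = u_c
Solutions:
 u(c) = C1 - 3*sin(c/2)/2


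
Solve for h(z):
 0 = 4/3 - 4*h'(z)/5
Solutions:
 h(z) = C1 + 5*z/3


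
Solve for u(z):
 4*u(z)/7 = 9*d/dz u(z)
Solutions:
 u(z) = C1*exp(4*z/63)


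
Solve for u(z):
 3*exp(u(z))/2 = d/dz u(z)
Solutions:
 u(z) = log(-1/(C1 + 3*z)) + log(2)


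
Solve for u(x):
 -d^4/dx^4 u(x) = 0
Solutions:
 u(x) = C1 + C2*x + C3*x^2 + C4*x^3


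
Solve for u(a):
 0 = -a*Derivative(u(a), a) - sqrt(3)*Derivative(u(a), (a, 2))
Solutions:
 u(a) = C1 + C2*erf(sqrt(2)*3^(3/4)*a/6)


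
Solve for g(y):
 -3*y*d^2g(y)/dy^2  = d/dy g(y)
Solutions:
 g(y) = C1 + C2*y^(2/3)


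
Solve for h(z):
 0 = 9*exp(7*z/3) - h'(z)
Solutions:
 h(z) = C1 + 27*exp(7*z/3)/7


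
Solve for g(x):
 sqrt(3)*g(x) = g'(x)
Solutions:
 g(x) = C1*exp(sqrt(3)*x)


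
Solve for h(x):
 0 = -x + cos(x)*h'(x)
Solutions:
 h(x) = C1 + Integral(x/cos(x), x)


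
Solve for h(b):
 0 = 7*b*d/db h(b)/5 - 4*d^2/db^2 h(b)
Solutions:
 h(b) = C1 + C2*erfi(sqrt(70)*b/20)


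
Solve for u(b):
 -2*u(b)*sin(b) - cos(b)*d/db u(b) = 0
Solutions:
 u(b) = C1*cos(b)^2


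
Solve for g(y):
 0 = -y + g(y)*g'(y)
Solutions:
 g(y) = -sqrt(C1 + y^2)
 g(y) = sqrt(C1 + y^2)


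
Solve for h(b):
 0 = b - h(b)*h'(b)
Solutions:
 h(b) = -sqrt(C1 + b^2)
 h(b) = sqrt(C1 + b^2)


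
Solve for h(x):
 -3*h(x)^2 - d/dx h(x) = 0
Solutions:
 h(x) = 1/(C1 + 3*x)


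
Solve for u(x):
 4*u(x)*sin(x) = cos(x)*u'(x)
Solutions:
 u(x) = C1/cos(x)^4


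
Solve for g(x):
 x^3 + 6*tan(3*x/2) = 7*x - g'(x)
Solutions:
 g(x) = C1 - x^4/4 + 7*x^2/2 + 4*log(cos(3*x/2))


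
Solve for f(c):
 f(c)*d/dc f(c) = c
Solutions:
 f(c) = -sqrt(C1 + c^2)
 f(c) = sqrt(C1 + c^2)


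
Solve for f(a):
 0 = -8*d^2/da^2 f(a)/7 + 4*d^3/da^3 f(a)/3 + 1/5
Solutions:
 f(a) = C1 + C2*a + C3*exp(6*a/7) + 7*a^2/80


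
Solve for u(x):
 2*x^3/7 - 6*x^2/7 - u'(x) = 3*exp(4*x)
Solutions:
 u(x) = C1 + x^4/14 - 2*x^3/7 - 3*exp(4*x)/4


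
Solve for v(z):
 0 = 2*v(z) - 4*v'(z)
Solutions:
 v(z) = C1*exp(z/2)


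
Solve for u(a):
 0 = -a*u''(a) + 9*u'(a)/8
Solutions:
 u(a) = C1 + C2*a^(17/8)


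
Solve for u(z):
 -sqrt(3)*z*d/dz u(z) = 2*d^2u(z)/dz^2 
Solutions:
 u(z) = C1 + C2*erf(3^(1/4)*z/2)


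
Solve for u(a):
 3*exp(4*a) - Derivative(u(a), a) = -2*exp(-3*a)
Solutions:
 u(a) = C1 + 3*exp(4*a)/4 - 2*exp(-3*a)/3


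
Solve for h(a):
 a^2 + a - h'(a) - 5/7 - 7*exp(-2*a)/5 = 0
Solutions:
 h(a) = C1 + a^3/3 + a^2/2 - 5*a/7 + 7*exp(-2*a)/10


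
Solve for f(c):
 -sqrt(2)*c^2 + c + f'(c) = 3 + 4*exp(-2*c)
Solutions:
 f(c) = C1 + sqrt(2)*c^3/3 - c^2/2 + 3*c - 2*exp(-2*c)


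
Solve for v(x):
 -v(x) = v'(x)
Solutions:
 v(x) = C1*exp(-x)


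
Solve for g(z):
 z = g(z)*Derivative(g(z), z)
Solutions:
 g(z) = -sqrt(C1 + z^2)
 g(z) = sqrt(C1 + z^2)


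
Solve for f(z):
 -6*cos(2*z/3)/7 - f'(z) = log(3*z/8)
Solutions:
 f(z) = C1 - z*log(z) - z*log(3) + z + 3*z*log(2) - 9*sin(2*z/3)/7


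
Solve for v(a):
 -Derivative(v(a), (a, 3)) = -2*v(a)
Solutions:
 v(a) = C3*exp(2^(1/3)*a) + (C1*sin(2^(1/3)*sqrt(3)*a/2) + C2*cos(2^(1/3)*sqrt(3)*a/2))*exp(-2^(1/3)*a/2)


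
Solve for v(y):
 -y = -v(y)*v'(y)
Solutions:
 v(y) = -sqrt(C1 + y^2)
 v(y) = sqrt(C1 + y^2)


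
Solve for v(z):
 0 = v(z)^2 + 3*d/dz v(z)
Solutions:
 v(z) = 3/(C1 + z)


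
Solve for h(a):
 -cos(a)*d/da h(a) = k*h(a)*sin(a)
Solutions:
 h(a) = C1*exp(k*log(cos(a)))


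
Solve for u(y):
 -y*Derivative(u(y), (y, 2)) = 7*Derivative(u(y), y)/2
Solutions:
 u(y) = C1 + C2/y^(5/2)


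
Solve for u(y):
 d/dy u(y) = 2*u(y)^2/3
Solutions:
 u(y) = -3/(C1 + 2*y)


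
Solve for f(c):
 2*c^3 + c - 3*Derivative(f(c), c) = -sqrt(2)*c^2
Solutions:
 f(c) = C1 + c^4/6 + sqrt(2)*c^3/9 + c^2/6


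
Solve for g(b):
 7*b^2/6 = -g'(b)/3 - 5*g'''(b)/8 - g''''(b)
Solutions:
 g(b) = C1 + C2*exp(b*(-10 + 25/(48*sqrt(2554) + 2429)^(1/3) + (48*sqrt(2554) + 2429)^(1/3))/48)*sin(sqrt(3)*b*(-(48*sqrt(2554) + 2429)^(1/3) + 25/(48*sqrt(2554) + 2429)^(1/3))/48) + C3*exp(b*(-10 + 25/(48*sqrt(2554) + 2429)^(1/3) + (48*sqrt(2554) + 2429)^(1/3))/48)*cos(sqrt(3)*b*(-(48*sqrt(2554) + 2429)^(1/3) + 25/(48*sqrt(2554) + 2429)^(1/3))/48) + C4*exp(-b*(25/(48*sqrt(2554) + 2429)^(1/3) + 5 + (48*sqrt(2554) + 2429)^(1/3))/24) - 7*b^3/6 + 105*b/8


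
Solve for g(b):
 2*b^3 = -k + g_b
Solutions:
 g(b) = C1 + b^4/2 + b*k


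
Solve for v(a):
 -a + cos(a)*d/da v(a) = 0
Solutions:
 v(a) = C1 + Integral(a/cos(a), a)


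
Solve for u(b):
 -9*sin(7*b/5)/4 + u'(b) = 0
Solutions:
 u(b) = C1 - 45*cos(7*b/5)/28


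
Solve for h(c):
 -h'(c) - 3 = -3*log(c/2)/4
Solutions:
 h(c) = C1 + 3*c*log(c)/4 - 15*c/4 - 3*c*log(2)/4


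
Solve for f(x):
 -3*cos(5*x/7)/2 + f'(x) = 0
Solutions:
 f(x) = C1 + 21*sin(5*x/7)/10


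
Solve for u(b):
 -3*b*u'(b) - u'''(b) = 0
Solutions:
 u(b) = C1 + Integral(C2*airyai(-3^(1/3)*b) + C3*airybi(-3^(1/3)*b), b)


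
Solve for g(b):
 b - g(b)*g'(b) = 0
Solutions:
 g(b) = -sqrt(C1 + b^2)
 g(b) = sqrt(C1 + b^2)


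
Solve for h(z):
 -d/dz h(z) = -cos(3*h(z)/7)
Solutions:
 -z - 7*log(sin(3*h(z)/7) - 1)/6 + 7*log(sin(3*h(z)/7) + 1)/6 = C1


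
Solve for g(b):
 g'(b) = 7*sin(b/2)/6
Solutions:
 g(b) = C1 - 7*cos(b/2)/3


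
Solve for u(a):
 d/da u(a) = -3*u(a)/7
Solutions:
 u(a) = C1*exp(-3*a/7)


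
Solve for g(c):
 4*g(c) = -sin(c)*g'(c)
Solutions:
 g(c) = C1*(cos(c)^2 + 2*cos(c) + 1)/(cos(c)^2 - 2*cos(c) + 1)


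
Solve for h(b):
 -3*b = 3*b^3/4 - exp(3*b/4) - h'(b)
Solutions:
 h(b) = C1 + 3*b^4/16 + 3*b^2/2 - 4*exp(3*b/4)/3


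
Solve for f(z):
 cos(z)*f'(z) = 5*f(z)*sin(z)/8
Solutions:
 f(z) = C1/cos(z)^(5/8)


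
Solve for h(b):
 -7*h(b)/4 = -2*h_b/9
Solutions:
 h(b) = C1*exp(63*b/8)


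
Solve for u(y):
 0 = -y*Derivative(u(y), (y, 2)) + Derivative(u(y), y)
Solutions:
 u(y) = C1 + C2*y^2


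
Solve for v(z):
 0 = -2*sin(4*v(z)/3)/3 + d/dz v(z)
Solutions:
 -2*z/3 + 3*log(cos(4*v(z)/3) - 1)/8 - 3*log(cos(4*v(z)/3) + 1)/8 = C1


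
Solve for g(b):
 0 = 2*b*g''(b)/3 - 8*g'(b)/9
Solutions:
 g(b) = C1 + C2*b^(7/3)


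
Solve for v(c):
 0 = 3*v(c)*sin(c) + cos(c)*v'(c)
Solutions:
 v(c) = C1*cos(c)^3


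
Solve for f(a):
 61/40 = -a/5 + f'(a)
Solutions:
 f(a) = C1 + a^2/10 + 61*a/40


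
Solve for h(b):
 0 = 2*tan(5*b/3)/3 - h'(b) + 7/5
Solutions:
 h(b) = C1 + 7*b/5 - 2*log(cos(5*b/3))/5


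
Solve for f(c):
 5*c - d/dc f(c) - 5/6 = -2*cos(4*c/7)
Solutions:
 f(c) = C1 + 5*c^2/2 - 5*c/6 + 7*sin(4*c/7)/2


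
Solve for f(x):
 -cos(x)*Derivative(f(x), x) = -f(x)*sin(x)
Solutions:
 f(x) = C1/cos(x)


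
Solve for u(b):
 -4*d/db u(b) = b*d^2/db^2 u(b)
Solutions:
 u(b) = C1 + C2/b^3


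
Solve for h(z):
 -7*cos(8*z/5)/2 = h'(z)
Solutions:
 h(z) = C1 - 35*sin(8*z/5)/16


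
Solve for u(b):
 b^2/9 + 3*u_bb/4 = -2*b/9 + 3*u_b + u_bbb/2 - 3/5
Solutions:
 u(b) = C1 + b^3/81 + 5*b^2/108 + 683*b/3240 + (C2*sin(sqrt(87)*b/4) + C3*cos(sqrt(87)*b/4))*exp(3*b/4)


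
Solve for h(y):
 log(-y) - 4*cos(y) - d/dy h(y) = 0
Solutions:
 h(y) = C1 + y*log(-y) - y - 4*sin(y)


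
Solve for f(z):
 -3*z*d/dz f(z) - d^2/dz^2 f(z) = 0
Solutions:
 f(z) = C1 + C2*erf(sqrt(6)*z/2)


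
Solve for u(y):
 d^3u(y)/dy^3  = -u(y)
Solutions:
 u(y) = C3*exp(-y) + (C1*sin(sqrt(3)*y/2) + C2*cos(sqrt(3)*y/2))*exp(y/2)


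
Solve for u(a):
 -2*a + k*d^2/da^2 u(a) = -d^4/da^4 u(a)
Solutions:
 u(a) = C1 + C2*a + C3*exp(-a*sqrt(-k)) + C4*exp(a*sqrt(-k)) + a^3/(3*k)


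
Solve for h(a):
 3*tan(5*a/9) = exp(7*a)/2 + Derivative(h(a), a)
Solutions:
 h(a) = C1 - exp(7*a)/14 - 27*log(cos(5*a/9))/5


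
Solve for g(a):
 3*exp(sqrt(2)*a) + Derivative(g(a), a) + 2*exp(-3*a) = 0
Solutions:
 g(a) = C1 - 3*sqrt(2)*exp(sqrt(2)*a)/2 + 2*exp(-3*a)/3


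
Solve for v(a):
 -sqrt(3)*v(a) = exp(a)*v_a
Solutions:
 v(a) = C1*exp(sqrt(3)*exp(-a))


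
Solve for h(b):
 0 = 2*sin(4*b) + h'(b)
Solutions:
 h(b) = C1 + cos(4*b)/2


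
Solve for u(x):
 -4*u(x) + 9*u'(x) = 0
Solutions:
 u(x) = C1*exp(4*x/9)


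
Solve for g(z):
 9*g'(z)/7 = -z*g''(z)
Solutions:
 g(z) = C1 + C2/z^(2/7)


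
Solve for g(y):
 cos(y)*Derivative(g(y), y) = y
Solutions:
 g(y) = C1 + Integral(y/cos(y), y)


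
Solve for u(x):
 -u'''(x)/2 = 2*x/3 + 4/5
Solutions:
 u(x) = C1 + C2*x + C3*x^2 - x^4/18 - 4*x^3/15


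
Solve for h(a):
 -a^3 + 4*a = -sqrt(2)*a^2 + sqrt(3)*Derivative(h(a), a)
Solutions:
 h(a) = C1 - sqrt(3)*a^4/12 + sqrt(6)*a^3/9 + 2*sqrt(3)*a^2/3


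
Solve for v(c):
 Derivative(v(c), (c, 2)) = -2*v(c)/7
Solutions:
 v(c) = C1*sin(sqrt(14)*c/7) + C2*cos(sqrt(14)*c/7)


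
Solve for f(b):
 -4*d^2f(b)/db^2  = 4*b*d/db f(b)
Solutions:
 f(b) = C1 + C2*erf(sqrt(2)*b/2)


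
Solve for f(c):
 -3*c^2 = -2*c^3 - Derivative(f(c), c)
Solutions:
 f(c) = C1 - c^4/2 + c^3


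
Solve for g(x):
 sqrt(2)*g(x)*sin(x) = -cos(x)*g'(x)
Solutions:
 g(x) = C1*cos(x)^(sqrt(2))


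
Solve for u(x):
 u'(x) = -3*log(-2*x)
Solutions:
 u(x) = C1 - 3*x*log(-x) + 3*x*(1 - log(2))


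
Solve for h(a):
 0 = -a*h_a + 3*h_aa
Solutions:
 h(a) = C1 + C2*erfi(sqrt(6)*a/6)


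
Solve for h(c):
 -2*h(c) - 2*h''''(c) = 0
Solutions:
 h(c) = (C1*sin(sqrt(2)*c/2) + C2*cos(sqrt(2)*c/2))*exp(-sqrt(2)*c/2) + (C3*sin(sqrt(2)*c/2) + C4*cos(sqrt(2)*c/2))*exp(sqrt(2)*c/2)


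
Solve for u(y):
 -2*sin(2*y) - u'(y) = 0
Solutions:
 u(y) = C1 + cos(2*y)


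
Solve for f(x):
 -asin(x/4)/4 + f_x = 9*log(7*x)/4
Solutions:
 f(x) = C1 + 9*x*log(x)/4 + x*asin(x/4)/4 - 9*x/4 + 9*x*log(7)/4 + sqrt(16 - x^2)/4


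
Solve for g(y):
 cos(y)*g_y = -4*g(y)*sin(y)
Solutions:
 g(y) = C1*cos(y)^4


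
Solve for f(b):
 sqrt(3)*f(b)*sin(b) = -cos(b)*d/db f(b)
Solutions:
 f(b) = C1*cos(b)^(sqrt(3))


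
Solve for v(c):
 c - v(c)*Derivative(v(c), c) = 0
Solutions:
 v(c) = -sqrt(C1 + c^2)
 v(c) = sqrt(C1 + c^2)


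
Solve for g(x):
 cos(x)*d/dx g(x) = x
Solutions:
 g(x) = C1 + Integral(x/cos(x), x)


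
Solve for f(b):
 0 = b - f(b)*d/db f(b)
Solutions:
 f(b) = -sqrt(C1 + b^2)
 f(b) = sqrt(C1 + b^2)


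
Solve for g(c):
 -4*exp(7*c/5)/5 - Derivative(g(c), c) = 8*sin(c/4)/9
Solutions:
 g(c) = C1 - 4*exp(7*c/5)/7 + 32*cos(c/4)/9


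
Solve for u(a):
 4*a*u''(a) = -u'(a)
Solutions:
 u(a) = C1 + C2*a^(3/4)


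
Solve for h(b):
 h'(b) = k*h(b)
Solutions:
 h(b) = C1*exp(b*k)


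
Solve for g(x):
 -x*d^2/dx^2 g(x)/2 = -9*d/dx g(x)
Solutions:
 g(x) = C1 + C2*x^19


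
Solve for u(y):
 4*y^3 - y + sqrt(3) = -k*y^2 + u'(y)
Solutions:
 u(y) = C1 + k*y^3/3 + y^4 - y^2/2 + sqrt(3)*y


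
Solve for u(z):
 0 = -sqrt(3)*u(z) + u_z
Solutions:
 u(z) = C1*exp(sqrt(3)*z)


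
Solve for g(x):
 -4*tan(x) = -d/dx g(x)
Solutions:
 g(x) = C1 - 4*log(cos(x))


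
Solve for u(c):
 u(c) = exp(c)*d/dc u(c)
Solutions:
 u(c) = C1*exp(-exp(-c))


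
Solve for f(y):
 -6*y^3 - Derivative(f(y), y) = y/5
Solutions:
 f(y) = C1 - 3*y^4/2 - y^2/10


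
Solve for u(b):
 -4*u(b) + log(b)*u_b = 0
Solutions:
 u(b) = C1*exp(4*li(b))


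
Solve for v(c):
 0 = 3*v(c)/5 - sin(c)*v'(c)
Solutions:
 v(c) = C1*(cos(c) - 1)^(3/10)/(cos(c) + 1)^(3/10)


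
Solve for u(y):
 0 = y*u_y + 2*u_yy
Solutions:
 u(y) = C1 + C2*erf(y/2)


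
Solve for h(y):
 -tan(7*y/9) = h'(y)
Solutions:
 h(y) = C1 + 9*log(cos(7*y/9))/7


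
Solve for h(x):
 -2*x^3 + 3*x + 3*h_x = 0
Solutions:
 h(x) = C1 + x^4/6 - x^2/2


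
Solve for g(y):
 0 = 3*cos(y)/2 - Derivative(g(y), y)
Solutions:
 g(y) = C1 + 3*sin(y)/2


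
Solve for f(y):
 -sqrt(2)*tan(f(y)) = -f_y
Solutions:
 f(y) = pi - asin(C1*exp(sqrt(2)*y))
 f(y) = asin(C1*exp(sqrt(2)*y))


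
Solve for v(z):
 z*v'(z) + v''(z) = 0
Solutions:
 v(z) = C1 + C2*erf(sqrt(2)*z/2)


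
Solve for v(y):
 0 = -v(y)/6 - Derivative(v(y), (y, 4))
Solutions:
 v(y) = (C1*sin(2^(1/4)*3^(3/4)*y/6) + C2*cos(2^(1/4)*3^(3/4)*y/6))*exp(-2^(1/4)*3^(3/4)*y/6) + (C3*sin(2^(1/4)*3^(3/4)*y/6) + C4*cos(2^(1/4)*3^(3/4)*y/6))*exp(2^(1/4)*3^(3/4)*y/6)


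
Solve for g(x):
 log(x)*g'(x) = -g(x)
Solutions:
 g(x) = C1*exp(-li(x))


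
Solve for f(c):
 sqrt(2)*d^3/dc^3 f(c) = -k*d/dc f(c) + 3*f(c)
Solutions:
 f(c) = C1*exp(c*(-2*2^(1/6)*3^(2/3)*k/(sqrt(6)*sqrt(2*sqrt(2)*k^3 + 243) + 27*sqrt(2))^(1/3) + 6^(1/3)*(sqrt(6)*sqrt(2*sqrt(2)*k^3 + 243) + 27*sqrt(2))^(1/3))/6) + C2*exp(c*(-2*sqrt(2)*k/((-6^(1/3) + 2^(1/3)*3^(5/6)*I)*(sqrt(6)*sqrt(2*sqrt(2)*k^3 + 243) + 27*sqrt(2))^(1/3)) - 6^(1/3)*(sqrt(6)*sqrt(2*sqrt(2)*k^3 + 243) + 27*sqrt(2))^(1/3)/12 + 2^(1/3)*3^(5/6)*I*(sqrt(6)*sqrt(2*sqrt(2)*k^3 + 243) + 27*sqrt(2))^(1/3)/12)) + C3*exp(c*(2*sqrt(2)*k/((6^(1/3) + 2^(1/3)*3^(5/6)*I)*(sqrt(6)*sqrt(2*sqrt(2)*k^3 + 243) + 27*sqrt(2))^(1/3)) - 6^(1/3)*(sqrt(6)*sqrt(2*sqrt(2)*k^3 + 243) + 27*sqrt(2))^(1/3)/12 - 2^(1/3)*3^(5/6)*I*(sqrt(6)*sqrt(2*sqrt(2)*k^3 + 243) + 27*sqrt(2))^(1/3)/12))


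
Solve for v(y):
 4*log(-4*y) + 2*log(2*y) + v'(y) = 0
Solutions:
 v(y) = C1 - 6*y*log(y) + 2*y*(-5*log(2) + 3 - 2*I*pi)


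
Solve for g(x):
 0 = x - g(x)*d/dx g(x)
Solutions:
 g(x) = -sqrt(C1 + x^2)
 g(x) = sqrt(C1 + x^2)


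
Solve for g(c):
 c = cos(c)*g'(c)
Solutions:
 g(c) = C1 + Integral(c/cos(c), c)


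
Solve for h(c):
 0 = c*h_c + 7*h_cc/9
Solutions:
 h(c) = C1 + C2*erf(3*sqrt(14)*c/14)


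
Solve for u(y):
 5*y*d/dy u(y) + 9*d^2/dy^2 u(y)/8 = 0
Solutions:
 u(y) = C1 + C2*erf(2*sqrt(5)*y/3)


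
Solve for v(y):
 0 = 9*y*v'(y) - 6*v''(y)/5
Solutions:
 v(y) = C1 + C2*erfi(sqrt(15)*y/2)


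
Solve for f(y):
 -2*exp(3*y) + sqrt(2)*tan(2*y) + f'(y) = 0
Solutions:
 f(y) = C1 + 2*exp(3*y)/3 + sqrt(2)*log(cos(2*y))/2


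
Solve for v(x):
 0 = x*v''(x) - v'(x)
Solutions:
 v(x) = C1 + C2*x^2


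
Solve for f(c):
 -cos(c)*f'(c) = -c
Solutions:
 f(c) = C1 + Integral(c/cos(c), c)


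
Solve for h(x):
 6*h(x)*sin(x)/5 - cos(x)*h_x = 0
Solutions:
 h(x) = C1/cos(x)^(6/5)


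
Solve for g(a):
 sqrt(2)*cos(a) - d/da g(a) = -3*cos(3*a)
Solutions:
 g(a) = C1 + sqrt(2)*sin(a) + sin(3*a)


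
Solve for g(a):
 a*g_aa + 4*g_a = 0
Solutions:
 g(a) = C1 + C2/a^3


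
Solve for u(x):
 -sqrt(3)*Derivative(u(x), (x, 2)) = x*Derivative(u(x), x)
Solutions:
 u(x) = C1 + C2*erf(sqrt(2)*3^(3/4)*x/6)


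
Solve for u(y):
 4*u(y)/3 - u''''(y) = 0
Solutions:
 u(y) = C1*exp(-sqrt(2)*3^(3/4)*y/3) + C2*exp(sqrt(2)*3^(3/4)*y/3) + C3*sin(sqrt(2)*3^(3/4)*y/3) + C4*cos(sqrt(2)*3^(3/4)*y/3)


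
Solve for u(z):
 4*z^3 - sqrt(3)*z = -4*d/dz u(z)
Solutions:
 u(z) = C1 - z^4/4 + sqrt(3)*z^2/8


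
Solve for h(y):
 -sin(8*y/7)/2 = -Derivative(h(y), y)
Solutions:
 h(y) = C1 - 7*cos(8*y/7)/16


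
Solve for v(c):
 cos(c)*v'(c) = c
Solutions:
 v(c) = C1 + Integral(c/cos(c), c)


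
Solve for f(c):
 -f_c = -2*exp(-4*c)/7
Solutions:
 f(c) = C1 - exp(-4*c)/14


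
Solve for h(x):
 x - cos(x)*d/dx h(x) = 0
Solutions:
 h(x) = C1 + Integral(x/cos(x), x)


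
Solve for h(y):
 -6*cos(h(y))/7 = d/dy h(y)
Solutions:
 6*y/7 - log(sin(h(y)) - 1)/2 + log(sin(h(y)) + 1)/2 = C1


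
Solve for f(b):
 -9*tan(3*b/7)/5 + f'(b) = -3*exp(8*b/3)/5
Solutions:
 f(b) = C1 - 9*exp(8*b/3)/40 - 21*log(cos(3*b/7))/5


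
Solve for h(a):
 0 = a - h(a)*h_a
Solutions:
 h(a) = -sqrt(C1 + a^2)
 h(a) = sqrt(C1 + a^2)


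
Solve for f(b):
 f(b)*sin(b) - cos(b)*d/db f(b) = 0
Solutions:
 f(b) = C1/cos(b)


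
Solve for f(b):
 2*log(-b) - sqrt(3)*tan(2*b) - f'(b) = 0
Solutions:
 f(b) = C1 + 2*b*log(-b) - 2*b + sqrt(3)*log(cos(2*b))/2


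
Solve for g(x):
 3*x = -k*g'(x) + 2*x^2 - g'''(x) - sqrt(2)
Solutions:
 g(x) = C1 + C2*exp(-x*sqrt(-k)) + C3*exp(x*sqrt(-k)) + 2*x^3/(3*k) - 3*x^2/(2*k) - sqrt(2)*x/k - 4*x/k^2


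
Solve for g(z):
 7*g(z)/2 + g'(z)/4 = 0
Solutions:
 g(z) = C1*exp(-14*z)


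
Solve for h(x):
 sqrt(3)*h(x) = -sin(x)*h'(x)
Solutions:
 h(x) = C1*(cos(x) + 1)^(sqrt(3)/2)/(cos(x) - 1)^(sqrt(3)/2)


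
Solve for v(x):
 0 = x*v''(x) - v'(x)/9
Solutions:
 v(x) = C1 + C2*x^(10/9)


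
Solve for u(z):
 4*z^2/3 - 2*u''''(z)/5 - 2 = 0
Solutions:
 u(z) = C1 + C2*z + C3*z^2 + C4*z^3 + z^6/108 - 5*z^4/24


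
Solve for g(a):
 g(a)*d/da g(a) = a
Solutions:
 g(a) = -sqrt(C1 + a^2)
 g(a) = sqrt(C1 + a^2)


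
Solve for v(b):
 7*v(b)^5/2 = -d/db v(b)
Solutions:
 v(b) = -I*(1/(C1 + 14*b))^(1/4)
 v(b) = I*(1/(C1 + 14*b))^(1/4)
 v(b) = -(1/(C1 + 14*b))^(1/4)
 v(b) = (1/(C1 + 14*b))^(1/4)


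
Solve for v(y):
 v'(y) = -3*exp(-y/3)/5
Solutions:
 v(y) = C1 + 9*exp(-y/3)/5


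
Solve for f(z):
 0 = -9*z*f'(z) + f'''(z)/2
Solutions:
 f(z) = C1 + Integral(C2*airyai(18^(1/3)*z) + C3*airybi(18^(1/3)*z), z)


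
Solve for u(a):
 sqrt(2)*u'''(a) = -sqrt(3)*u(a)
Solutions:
 u(a) = C3*exp(-2^(5/6)*3^(1/6)*a/2) + (C1*sin(2^(5/6)*3^(2/3)*a/4) + C2*cos(2^(5/6)*3^(2/3)*a/4))*exp(2^(5/6)*3^(1/6)*a/4)


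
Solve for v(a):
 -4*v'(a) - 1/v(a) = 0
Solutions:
 v(a) = -sqrt(C1 - 2*a)/2
 v(a) = sqrt(C1 - 2*a)/2


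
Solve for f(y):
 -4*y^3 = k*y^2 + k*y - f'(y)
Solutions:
 f(y) = C1 + k*y^3/3 + k*y^2/2 + y^4


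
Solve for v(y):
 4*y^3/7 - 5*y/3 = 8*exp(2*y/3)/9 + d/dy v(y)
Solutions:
 v(y) = C1 + y^4/7 - 5*y^2/6 - 4*exp(2*y/3)/3


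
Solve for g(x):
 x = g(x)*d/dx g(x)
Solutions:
 g(x) = -sqrt(C1 + x^2)
 g(x) = sqrt(C1 + x^2)


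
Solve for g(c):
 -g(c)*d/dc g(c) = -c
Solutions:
 g(c) = -sqrt(C1 + c^2)
 g(c) = sqrt(C1 + c^2)


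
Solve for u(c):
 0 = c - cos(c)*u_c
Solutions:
 u(c) = C1 + Integral(c/cos(c), c)


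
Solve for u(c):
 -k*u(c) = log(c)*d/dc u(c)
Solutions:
 u(c) = C1*exp(-k*li(c))


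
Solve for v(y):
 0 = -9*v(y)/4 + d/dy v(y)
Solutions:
 v(y) = C1*exp(9*y/4)


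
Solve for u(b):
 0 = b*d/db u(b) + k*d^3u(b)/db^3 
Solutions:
 u(b) = C1 + Integral(C2*airyai(b*(-1/k)^(1/3)) + C3*airybi(b*(-1/k)^(1/3)), b)


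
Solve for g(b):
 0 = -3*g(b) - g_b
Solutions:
 g(b) = C1*exp(-3*b)


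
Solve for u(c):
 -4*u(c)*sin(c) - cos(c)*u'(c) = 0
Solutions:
 u(c) = C1*cos(c)^4


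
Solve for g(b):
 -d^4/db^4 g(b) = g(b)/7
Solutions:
 g(b) = (C1*sin(sqrt(2)*7^(3/4)*b/14) + C2*cos(sqrt(2)*7^(3/4)*b/14))*exp(-sqrt(2)*7^(3/4)*b/14) + (C3*sin(sqrt(2)*7^(3/4)*b/14) + C4*cos(sqrt(2)*7^(3/4)*b/14))*exp(sqrt(2)*7^(3/4)*b/14)


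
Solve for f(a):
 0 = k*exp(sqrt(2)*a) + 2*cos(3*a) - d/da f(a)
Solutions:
 f(a) = C1 + sqrt(2)*k*exp(sqrt(2)*a)/2 + 2*sin(3*a)/3


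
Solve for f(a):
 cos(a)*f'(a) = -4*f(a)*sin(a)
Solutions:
 f(a) = C1*cos(a)^4


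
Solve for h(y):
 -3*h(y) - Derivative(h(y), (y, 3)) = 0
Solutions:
 h(y) = C3*exp(-3^(1/3)*y) + (C1*sin(3^(5/6)*y/2) + C2*cos(3^(5/6)*y/2))*exp(3^(1/3)*y/2)


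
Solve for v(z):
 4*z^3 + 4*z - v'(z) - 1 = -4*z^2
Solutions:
 v(z) = C1 + z^4 + 4*z^3/3 + 2*z^2 - z


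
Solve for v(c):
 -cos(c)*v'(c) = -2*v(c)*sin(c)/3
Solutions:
 v(c) = C1/cos(c)^(2/3)


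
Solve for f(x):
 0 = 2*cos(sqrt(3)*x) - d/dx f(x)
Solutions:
 f(x) = C1 + 2*sqrt(3)*sin(sqrt(3)*x)/3


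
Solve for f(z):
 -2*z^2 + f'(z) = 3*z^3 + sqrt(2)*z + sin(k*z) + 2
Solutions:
 f(z) = C1 + 3*z^4/4 + 2*z^3/3 + sqrt(2)*z^2/2 + 2*z - cos(k*z)/k


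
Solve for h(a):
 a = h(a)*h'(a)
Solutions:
 h(a) = -sqrt(C1 + a^2)
 h(a) = sqrt(C1 + a^2)


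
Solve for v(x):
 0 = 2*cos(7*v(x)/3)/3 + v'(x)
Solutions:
 2*x/3 - 3*log(sin(7*v(x)/3) - 1)/14 + 3*log(sin(7*v(x)/3) + 1)/14 = C1


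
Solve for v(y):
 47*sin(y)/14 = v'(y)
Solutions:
 v(y) = C1 - 47*cos(y)/14


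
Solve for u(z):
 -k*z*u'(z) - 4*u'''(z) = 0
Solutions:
 u(z) = C1 + Integral(C2*airyai(2^(1/3)*z*(-k)^(1/3)/2) + C3*airybi(2^(1/3)*z*(-k)^(1/3)/2), z)


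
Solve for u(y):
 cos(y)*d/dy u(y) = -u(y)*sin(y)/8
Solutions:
 u(y) = C1*cos(y)^(1/8)


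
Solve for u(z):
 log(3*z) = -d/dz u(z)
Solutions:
 u(z) = C1 - z*log(z) - z*log(3) + z


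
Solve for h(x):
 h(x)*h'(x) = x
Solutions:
 h(x) = -sqrt(C1 + x^2)
 h(x) = sqrt(C1 + x^2)


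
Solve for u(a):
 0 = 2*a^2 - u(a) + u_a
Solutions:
 u(a) = C1*exp(a) + 2*a^2 + 4*a + 4


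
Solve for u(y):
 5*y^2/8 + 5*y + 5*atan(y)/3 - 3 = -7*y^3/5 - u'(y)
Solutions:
 u(y) = C1 - 7*y^4/20 - 5*y^3/24 - 5*y^2/2 - 5*y*atan(y)/3 + 3*y + 5*log(y^2 + 1)/6


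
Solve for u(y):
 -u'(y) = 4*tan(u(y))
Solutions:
 u(y) = pi - asin(C1*exp(-4*y))
 u(y) = asin(C1*exp(-4*y))


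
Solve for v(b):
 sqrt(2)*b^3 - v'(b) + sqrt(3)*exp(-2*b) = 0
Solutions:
 v(b) = C1 + sqrt(2)*b^4/4 - sqrt(3)*exp(-2*b)/2


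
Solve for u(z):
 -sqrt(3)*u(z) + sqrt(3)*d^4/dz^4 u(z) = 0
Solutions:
 u(z) = C1*exp(-z) + C2*exp(z) + C3*sin(z) + C4*cos(z)


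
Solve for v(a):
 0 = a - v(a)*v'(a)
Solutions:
 v(a) = -sqrt(C1 + a^2)
 v(a) = sqrt(C1 + a^2)


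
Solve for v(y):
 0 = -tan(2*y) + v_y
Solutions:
 v(y) = C1 - log(cos(2*y))/2


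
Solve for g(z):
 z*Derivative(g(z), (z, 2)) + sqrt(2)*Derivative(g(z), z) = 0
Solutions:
 g(z) = C1 + C2*z^(1 - sqrt(2))


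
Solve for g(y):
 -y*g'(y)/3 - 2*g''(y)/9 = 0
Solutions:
 g(y) = C1 + C2*erf(sqrt(3)*y/2)


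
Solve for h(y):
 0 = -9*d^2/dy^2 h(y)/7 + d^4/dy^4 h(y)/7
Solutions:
 h(y) = C1 + C2*y + C3*exp(-3*y) + C4*exp(3*y)


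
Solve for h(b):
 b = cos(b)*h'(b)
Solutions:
 h(b) = C1 + Integral(b/cos(b), b)


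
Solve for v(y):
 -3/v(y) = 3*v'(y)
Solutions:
 v(y) = -sqrt(C1 - 2*y)
 v(y) = sqrt(C1 - 2*y)


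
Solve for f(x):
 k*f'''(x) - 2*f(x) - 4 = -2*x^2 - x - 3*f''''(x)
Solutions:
 f(x) = C1*exp(x*(-k - sqrt(k^2 + 12*(-k^2 + sqrt(k^4 + 512))^(1/3) - 96/(-k^2 + sqrt(k^4 + 512))^(1/3)) + sqrt(2)*sqrt(k^3/sqrt(k^2 + 12*(-k^2 + sqrt(k^4 + 512))^(1/3) - 96/(-k^2 + sqrt(k^4 + 512))^(1/3)) + k^2 - 6*(-k^2 + sqrt(k^4 + 512))^(1/3) + 48/(-k^2 + sqrt(k^4 + 512))^(1/3)))/12) + C2*exp(x*(-k + sqrt(k^2 + 12*(-k^2 + sqrt(k^4 + 512))^(1/3) - 96/(-k^2 + sqrt(k^4 + 512))^(1/3)) - sqrt(2)*sqrt(-k^3/sqrt(k^2 + 12*(-k^2 + sqrt(k^4 + 512))^(1/3) - 96/(-k^2 + sqrt(k^4 + 512))^(1/3)) + k^2 - 6*(-k^2 + sqrt(k^4 + 512))^(1/3) + 48/(-k^2 + sqrt(k^4 + 512))^(1/3)))/12) + C3*exp(x*(-k + sqrt(k^2 + 12*(-k^2 + sqrt(k^4 + 512))^(1/3) - 96/(-k^2 + sqrt(k^4 + 512))^(1/3)) + sqrt(2)*sqrt(-k^3/sqrt(k^2 + 12*(-k^2 + sqrt(k^4 + 512))^(1/3) - 96/(-k^2 + sqrt(k^4 + 512))^(1/3)) + k^2 - 6*(-k^2 + sqrt(k^4 + 512))^(1/3) + 48/(-k^2 + sqrt(k^4 + 512))^(1/3)))/12) + C4*exp(-x*(k + sqrt(k^2 + 12*(-k^2 + sqrt(k^4 + 512))^(1/3) - 96/(-k^2 + sqrt(k^4 + 512))^(1/3)) + sqrt(2)*sqrt(k^3/sqrt(k^2 + 12*(-k^2 + sqrt(k^4 + 512))^(1/3) - 96/(-k^2 + sqrt(k^4 + 512))^(1/3)) + k^2 - 6*(-k^2 + sqrt(k^4 + 512))^(1/3) + 48/(-k^2 + sqrt(k^4 + 512))^(1/3)))/12) + x^2 + x/2 - 2


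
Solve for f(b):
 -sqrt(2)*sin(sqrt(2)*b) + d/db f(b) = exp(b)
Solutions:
 f(b) = C1 + exp(b) - cos(sqrt(2)*b)


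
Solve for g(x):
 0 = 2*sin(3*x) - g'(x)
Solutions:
 g(x) = C1 - 2*cos(3*x)/3


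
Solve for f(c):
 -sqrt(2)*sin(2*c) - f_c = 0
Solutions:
 f(c) = C1 + sqrt(2)*cos(2*c)/2


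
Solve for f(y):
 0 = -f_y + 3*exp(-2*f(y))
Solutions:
 f(y) = log(-sqrt(C1 + 6*y))
 f(y) = log(C1 + 6*y)/2


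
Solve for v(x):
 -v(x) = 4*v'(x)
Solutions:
 v(x) = C1*exp(-x/4)


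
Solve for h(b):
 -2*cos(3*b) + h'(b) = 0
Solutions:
 h(b) = C1 + 2*sin(3*b)/3


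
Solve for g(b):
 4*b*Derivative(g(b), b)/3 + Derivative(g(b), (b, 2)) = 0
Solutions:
 g(b) = C1 + C2*erf(sqrt(6)*b/3)


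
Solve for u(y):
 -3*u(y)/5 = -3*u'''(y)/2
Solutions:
 u(y) = C3*exp(2^(1/3)*5^(2/3)*y/5) + (C1*sin(2^(1/3)*sqrt(3)*5^(2/3)*y/10) + C2*cos(2^(1/3)*sqrt(3)*5^(2/3)*y/10))*exp(-2^(1/3)*5^(2/3)*y/10)


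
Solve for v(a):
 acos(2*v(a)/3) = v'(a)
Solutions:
 Integral(1/acos(2*_y/3), (_y, v(a))) = C1 + a


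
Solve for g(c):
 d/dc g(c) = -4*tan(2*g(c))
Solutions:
 g(c) = -asin(C1*exp(-8*c))/2 + pi/2
 g(c) = asin(C1*exp(-8*c))/2


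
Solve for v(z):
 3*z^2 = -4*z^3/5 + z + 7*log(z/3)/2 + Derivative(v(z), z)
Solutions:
 v(z) = C1 + z^4/5 + z^3 - z^2/2 - 7*z*log(z)/2 + 7*z/2 + 7*z*log(3)/2


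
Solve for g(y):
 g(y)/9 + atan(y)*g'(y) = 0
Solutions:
 g(y) = C1*exp(-Integral(1/atan(y), y)/9)


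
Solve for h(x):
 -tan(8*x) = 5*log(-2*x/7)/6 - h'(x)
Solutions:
 h(x) = C1 + 5*x*log(-x)/6 - 5*x*log(7)/6 - 5*x/6 + 5*x*log(2)/6 - log(cos(8*x))/8


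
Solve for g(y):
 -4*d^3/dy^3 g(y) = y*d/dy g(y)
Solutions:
 g(y) = C1 + Integral(C2*airyai(-2^(1/3)*y/2) + C3*airybi(-2^(1/3)*y/2), y)


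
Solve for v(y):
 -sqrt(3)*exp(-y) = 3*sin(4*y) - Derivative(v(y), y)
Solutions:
 v(y) = C1 - 3*cos(4*y)/4 - sqrt(3)*exp(-y)


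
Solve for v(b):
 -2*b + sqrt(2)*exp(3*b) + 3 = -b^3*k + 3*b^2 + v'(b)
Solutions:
 v(b) = C1 + b^4*k/4 - b^3 - b^2 + 3*b + sqrt(2)*exp(3*b)/3


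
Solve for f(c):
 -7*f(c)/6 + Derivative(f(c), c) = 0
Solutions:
 f(c) = C1*exp(7*c/6)


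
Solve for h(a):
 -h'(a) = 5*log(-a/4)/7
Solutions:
 h(a) = C1 - 5*a*log(-a)/7 + 5*a*(1 + 2*log(2))/7


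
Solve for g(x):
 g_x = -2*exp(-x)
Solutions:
 g(x) = C1 + 2*exp(-x)


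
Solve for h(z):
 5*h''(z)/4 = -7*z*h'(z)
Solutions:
 h(z) = C1 + C2*erf(sqrt(70)*z/5)


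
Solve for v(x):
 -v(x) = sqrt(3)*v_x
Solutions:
 v(x) = C1*exp(-sqrt(3)*x/3)


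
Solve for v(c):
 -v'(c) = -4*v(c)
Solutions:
 v(c) = C1*exp(4*c)


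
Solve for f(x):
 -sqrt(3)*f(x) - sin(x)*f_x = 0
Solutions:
 f(x) = C1*(cos(x) + 1)^(sqrt(3)/2)/(cos(x) - 1)^(sqrt(3)/2)


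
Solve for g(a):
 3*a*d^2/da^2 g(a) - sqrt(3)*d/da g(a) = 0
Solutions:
 g(a) = C1 + C2*a^(sqrt(3)/3 + 1)


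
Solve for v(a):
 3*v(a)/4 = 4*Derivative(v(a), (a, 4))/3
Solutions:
 v(a) = C1*exp(-sqrt(3)*a/2) + C2*exp(sqrt(3)*a/2) + C3*sin(sqrt(3)*a/2) + C4*cos(sqrt(3)*a/2)


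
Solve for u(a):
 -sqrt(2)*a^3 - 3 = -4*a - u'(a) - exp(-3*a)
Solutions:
 u(a) = C1 + sqrt(2)*a^4/4 - 2*a^2 + 3*a + exp(-3*a)/3


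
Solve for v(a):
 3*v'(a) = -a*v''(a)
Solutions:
 v(a) = C1 + C2/a^2


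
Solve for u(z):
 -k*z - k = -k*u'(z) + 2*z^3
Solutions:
 u(z) = C1 + z^2/2 + z + z^4/(2*k)


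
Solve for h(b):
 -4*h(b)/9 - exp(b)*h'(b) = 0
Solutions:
 h(b) = C1*exp(4*exp(-b)/9)


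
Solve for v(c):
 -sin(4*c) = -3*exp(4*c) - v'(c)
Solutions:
 v(c) = C1 - 3*exp(4*c)/4 - cos(4*c)/4


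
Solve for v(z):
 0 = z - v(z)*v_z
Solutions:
 v(z) = -sqrt(C1 + z^2)
 v(z) = sqrt(C1 + z^2)


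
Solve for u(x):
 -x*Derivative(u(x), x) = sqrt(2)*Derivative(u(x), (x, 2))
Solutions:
 u(x) = C1 + C2*erf(2^(1/4)*x/2)


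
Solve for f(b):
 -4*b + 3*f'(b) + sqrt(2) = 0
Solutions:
 f(b) = C1 + 2*b^2/3 - sqrt(2)*b/3


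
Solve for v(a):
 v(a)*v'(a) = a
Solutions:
 v(a) = -sqrt(C1 + a^2)
 v(a) = sqrt(C1 + a^2)


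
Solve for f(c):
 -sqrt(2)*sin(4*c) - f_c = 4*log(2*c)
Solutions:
 f(c) = C1 - 4*c*log(c) - 4*c*log(2) + 4*c + sqrt(2)*cos(4*c)/4


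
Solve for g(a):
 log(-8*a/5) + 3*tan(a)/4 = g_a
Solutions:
 g(a) = C1 + a*log(-a) - a*log(5) - a + 3*a*log(2) - 3*log(cos(a))/4


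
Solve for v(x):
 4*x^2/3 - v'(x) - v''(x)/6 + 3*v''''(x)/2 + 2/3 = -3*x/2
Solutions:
 v(x) = C1 + C2*exp(-3^(1/3)*x*(3^(1/3)/(sqrt(6558) + 81)^(1/3) + (sqrt(6558) + 81)^(1/3))/18)*sin(3^(1/6)*x*(-3^(2/3)*(sqrt(6558) + 81)^(1/3) + 3/(sqrt(6558) + 81)^(1/3))/18) + C3*exp(-3^(1/3)*x*(3^(1/3)/(sqrt(6558) + 81)^(1/3) + (sqrt(6558) + 81)^(1/3))/18)*cos(3^(1/6)*x*(-3^(2/3)*(sqrt(6558) + 81)^(1/3) + 3/(sqrt(6558) + 81)^(1/3))/18) + C4*exp(3^(1/3)*x*(3^(1/3)/(sqrt(6558) + 81)^(1/3) + (sqrt(6558) + 81)^(1/3))/9) + 4*x^3/9 + 19*x^2/36 + 53*x/108


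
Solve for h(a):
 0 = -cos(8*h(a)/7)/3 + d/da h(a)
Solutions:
 -a/3 - 7*log(sin(8*h(a)/7) - 1)/16 + 7*log(sin(8*h(a)/7) + 1)/16 = C1


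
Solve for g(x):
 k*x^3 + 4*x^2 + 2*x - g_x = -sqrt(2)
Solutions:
 g(x) = C1 + k*x^4/4 + 4*x^3/3 + x^2 + sqrt(2)*x


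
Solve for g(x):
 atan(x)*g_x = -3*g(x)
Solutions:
 g(x) = C1*exp(-3*Integral(1/atan(x), x))


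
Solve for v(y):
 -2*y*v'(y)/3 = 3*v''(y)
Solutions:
 v(y) = C1 + C2*erf(y/3)


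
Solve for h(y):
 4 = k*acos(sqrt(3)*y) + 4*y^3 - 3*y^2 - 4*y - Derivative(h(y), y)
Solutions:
 h(y) = C1 + k*(y*acos(sqrt(3)*y) - sqrt(3)*sqrt(1 - 3*y^2)/3) + y^4 - y^3 - 2*y^2 - 4*y


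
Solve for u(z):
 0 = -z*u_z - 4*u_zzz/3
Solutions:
 u(z) = C1 + Integral(C2*airyai(-6^(1/3)*z/2) + C3*airybi(-6^(1/3)*z/2), z)


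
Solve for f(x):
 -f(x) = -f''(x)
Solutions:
 f(x) = C1*exp(-x) + C2*exp(x)


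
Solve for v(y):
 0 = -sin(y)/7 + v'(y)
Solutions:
 v(y) = C1 - cos(y)/7


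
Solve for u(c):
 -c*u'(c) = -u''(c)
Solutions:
 u(c) = C1 + C2*erfi(sqrt(2)*c/2)


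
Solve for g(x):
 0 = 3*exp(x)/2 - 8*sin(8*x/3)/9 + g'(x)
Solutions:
 g(x) = C1 - 3*exp(x)/2 - cos(8*x/3)/3


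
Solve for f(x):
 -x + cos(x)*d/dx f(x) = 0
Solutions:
 f(x) = C1 + Integral(x/cos(x), x)


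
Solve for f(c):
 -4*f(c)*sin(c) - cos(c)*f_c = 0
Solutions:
 f(c) = C1*cos(c)^4


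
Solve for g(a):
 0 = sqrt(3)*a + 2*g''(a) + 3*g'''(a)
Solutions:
 g(a) = C1 + C2*a + C3*exp(-2*a/3) - sqrt(3)*a^3/12 + 3*sqrt(3)*a^2/8


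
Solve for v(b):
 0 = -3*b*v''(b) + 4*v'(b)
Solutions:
 v(b) = C1 + C2*b^(7/3)


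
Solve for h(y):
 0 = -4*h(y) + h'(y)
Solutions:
 h(y) = C1*exp(4*y)


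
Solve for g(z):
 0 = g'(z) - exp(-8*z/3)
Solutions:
 g(z) = C1 - 3*exp(-8*z/3)/8


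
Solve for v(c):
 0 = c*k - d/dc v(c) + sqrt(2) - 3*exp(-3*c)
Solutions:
 v(c) = C1 + c^2*k/2 + sqrt(2)*c + exp(-3*c)


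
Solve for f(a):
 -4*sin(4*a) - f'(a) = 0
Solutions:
 f(a) = C1 + cos(4*a)


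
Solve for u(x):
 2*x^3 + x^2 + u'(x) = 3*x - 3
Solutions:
 u(x) = C1 - x^4/2 - x^3/3 + 3*x^2/2 - 3*x


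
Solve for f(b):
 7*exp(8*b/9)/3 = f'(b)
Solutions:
 f(b) = C1 + 21*exp(8*b/9)/8


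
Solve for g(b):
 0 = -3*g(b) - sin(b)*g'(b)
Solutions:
 g(b) = C1*(cos(b) + 1)^(3/2)/(cos(b) - 1)^(3/2)


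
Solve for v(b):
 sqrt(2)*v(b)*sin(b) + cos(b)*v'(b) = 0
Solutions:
 v(b) = C1*cos(b)^(sqrt(2))


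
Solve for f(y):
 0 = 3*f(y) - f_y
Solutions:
 f(y) = C1*exp(3*y)


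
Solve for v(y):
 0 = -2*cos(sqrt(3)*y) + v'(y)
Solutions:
 v(y) = C1 + 2*sqrt(3)*sin(sqrt(3)*y)/3


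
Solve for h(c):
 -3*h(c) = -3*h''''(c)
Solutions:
 h(c) = C1*exp(-c) + C2*exp(c) + C3*sin(c) + C4*cos(c)


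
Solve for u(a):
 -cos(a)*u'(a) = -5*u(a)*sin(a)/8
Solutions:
 u(a) = C1/cos(a)^(5/8)


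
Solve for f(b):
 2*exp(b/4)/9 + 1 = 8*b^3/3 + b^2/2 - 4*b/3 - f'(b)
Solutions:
 f(b) = C1 + 2*b^4/3 + b^3/6 - 2*b^2/3 - b - 8*exp(b/4)/9


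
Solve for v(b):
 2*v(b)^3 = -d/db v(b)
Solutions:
 v(b) = -sqrt(2)*sqrt(-1/(C1 - 2*b))/2
 v(b) = sqrt(2)*sqrt(-1/(C1 - 2*b))/2


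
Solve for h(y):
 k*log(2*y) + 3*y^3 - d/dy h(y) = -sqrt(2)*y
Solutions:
 h(y) = C1 + k*y*log(y) - k*y + k*y*log(2) + 3*y^4/4 + sqrt(2)*y^2/2


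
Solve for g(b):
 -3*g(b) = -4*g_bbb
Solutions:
 g(b) = C3*exp(6^(1/3)*b/2) + (C1*sin(2^(1/3)*3^(5/6)*b/4) + C2*cos(2^(1/3)*3^(5/6)*b/4))*exp(-6^(1/3)*b/4)


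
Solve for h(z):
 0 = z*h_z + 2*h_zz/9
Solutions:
 h(z) = C1 + C2*erf(3*z/2)


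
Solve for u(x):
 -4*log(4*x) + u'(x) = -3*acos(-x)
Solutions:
 u(x) = C1 + 4*x*log(x) - 3*x*acos(-x) - 4*x + 8*x*log(2) - 3*sqrt(1 - x^2)


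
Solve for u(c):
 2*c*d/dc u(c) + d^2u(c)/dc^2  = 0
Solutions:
 u(c) = C1 + C2*erf(c)


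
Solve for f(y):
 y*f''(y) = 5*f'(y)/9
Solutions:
 f(y) = C1 + C2*y^(14/9)


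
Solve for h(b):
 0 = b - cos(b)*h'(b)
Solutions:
 h(b) = C1 + Integral(b/cos(b), b)


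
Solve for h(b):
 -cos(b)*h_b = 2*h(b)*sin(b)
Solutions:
 h(b) = C1*cos(b)^2


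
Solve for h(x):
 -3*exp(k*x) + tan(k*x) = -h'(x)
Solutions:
 h(x) = C1 + 3*Piecewise((exp(k*x)/k, Ne(k, 0)), (x, True)) - Piecewise((-log(cos(k*x))/k, Ne(k, 0)), (0, True))


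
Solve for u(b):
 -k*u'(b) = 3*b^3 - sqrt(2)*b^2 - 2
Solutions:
 u(b) = C1 - 3*b^4/(4*k) + sqrt(2)*b^3/(3*k) + 2*b/k


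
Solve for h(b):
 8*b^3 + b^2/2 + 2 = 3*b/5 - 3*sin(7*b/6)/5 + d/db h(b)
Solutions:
 h(b) = C1 + 2*b^4 + b^3/6 - 3*b^2/10 + 2*b - 18*cos(7*b/6)/35


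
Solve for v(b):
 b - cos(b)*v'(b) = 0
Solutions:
 v(b) = C1 + Integral(b/cos(b), b)


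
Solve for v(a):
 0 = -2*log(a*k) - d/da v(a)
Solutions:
 v(a) = C1 - 2*a*log(a*k) + 2*a


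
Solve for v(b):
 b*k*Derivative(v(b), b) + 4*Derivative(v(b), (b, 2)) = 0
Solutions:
 v(b) = Piecewise((-sqrt(2)*sqrt(pi)*C1*erf(sqrt(2)*b*sqrt(k)/4)/sqrt(k) - C2, (k > 0) | (k < 0)), (-C1*b - C2, True))


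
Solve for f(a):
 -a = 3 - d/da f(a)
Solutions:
 f(a) = C1 + a^2/2 + 3*a


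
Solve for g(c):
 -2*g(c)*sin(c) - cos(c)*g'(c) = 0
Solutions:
 g(c) = C1*cos(c)^2


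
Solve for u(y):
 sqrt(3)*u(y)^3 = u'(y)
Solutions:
 u(y) = -sqrt(2)*sqrt(-1/(C1 + sqrt(3)*y))/2
 u(y) = sqrt(2)*sqrt(-1/(C1 + sqrt(3)*y))/2


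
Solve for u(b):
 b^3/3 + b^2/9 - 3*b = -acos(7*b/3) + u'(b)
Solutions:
 u(b) = C1 + b^4/12 + b^3/27 - 3*b^2/2 + b*acos(7*b/3) - sqrt(9 - 49*b^2)/7


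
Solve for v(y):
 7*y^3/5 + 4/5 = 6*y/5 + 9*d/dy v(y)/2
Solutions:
 v(y) = C1 + 7*y^4/90 - 2*y^2/15 + 8*y/45


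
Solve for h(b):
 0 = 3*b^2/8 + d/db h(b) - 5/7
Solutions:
 h(b) = C1 - b^3/8 + 5*b/7


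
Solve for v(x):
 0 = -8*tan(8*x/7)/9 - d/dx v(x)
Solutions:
 v(x) = C1 + 7*log(cos(8*x/7))/9


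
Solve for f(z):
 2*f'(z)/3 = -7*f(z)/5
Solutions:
 f(z) = C1*exp(-21*z/10)


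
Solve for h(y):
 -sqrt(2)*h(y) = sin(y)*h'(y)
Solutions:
 h(y) = C1*(cos(y) + 1)^(sqrt(2)/2)/(cos(y) - 1)^(sqrt(2)/2)


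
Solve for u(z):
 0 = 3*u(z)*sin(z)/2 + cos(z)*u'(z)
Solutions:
 u(z) = C1*cos(z)^(3/2)


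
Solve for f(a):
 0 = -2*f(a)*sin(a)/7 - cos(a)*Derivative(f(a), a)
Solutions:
 f(a) = C1*cos(a)^(2/7)


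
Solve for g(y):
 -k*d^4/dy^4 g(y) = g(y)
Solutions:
 g(y) = C1*exp(-y*(-1/k)^(1/4)) + C2*exp(y*(-1/k)^(1/4)) + C3*exp(-I*y*(-1/k)^(1/4)) + C4*exp(I*y*(-1/k)^(1/4))


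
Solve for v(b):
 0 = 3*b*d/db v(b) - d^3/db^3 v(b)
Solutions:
 v(b) = C1 + Integral(C2*airyai(3^(1/3)*b) + C3*airybi(3^(1/3)*b), b)


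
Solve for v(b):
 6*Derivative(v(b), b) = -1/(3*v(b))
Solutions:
 v(b) = -sqrt(C1 - b)/3
 v(b) = sqrt(C1 - b)/3


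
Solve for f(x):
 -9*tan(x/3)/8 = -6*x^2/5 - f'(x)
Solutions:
 f(x) = C1 - 2*x^3/5 - 27*log(cos(x/3))/8


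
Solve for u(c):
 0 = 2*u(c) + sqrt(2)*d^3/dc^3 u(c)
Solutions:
 u(c) = C3*exp(-2^(1/6)*c) + (C1*sin(2^(1/6)*sqrt(3)*c/2) + C2*cos(2^(1/6)*sqrt(3)*c/2))*exp(2^(1/6)*c/2)


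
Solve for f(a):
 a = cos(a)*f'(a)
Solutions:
 f(a) = C1 + Integral(a/cos(a), a)


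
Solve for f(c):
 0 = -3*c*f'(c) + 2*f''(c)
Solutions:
 f(c) = C1 + C2*erfi(sqrt(3)*c/2)


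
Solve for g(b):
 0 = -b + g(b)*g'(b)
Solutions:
 g(b) = -sqrt(C1 + b^2)
 g(b) = sqrt(C1 + b^2)


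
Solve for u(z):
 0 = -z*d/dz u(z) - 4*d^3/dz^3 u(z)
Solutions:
 u(z) = C1 + Integral(C2*airyai(-2^(1/3)*z/2) + C3*airybi(-2^(1/3)*z/2), z)


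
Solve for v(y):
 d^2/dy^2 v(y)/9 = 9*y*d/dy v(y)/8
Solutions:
 v(y) = C1 + C2*erfi(9*y/4)
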